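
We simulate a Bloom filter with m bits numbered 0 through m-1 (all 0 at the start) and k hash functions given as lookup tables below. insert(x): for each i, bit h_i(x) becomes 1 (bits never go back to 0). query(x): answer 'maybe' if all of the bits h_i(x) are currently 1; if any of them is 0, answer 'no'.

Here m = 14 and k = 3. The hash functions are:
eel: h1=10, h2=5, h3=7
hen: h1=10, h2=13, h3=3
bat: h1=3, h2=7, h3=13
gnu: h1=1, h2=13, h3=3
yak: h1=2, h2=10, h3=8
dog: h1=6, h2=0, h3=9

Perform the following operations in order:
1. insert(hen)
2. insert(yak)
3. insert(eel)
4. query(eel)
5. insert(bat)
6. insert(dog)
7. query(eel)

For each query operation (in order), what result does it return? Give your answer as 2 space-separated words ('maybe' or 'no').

Start: bits=00000000000000
Op 1: insert hen -> sets bits 3 10 13 -> bits=00010000001001
Op 2: insert yak -> sets bits 2 8 10 -> bits=00110000101001
Op 3: insert eel -> sets bits 5 7 10 -> bits=00110101101001
Op 4: query eel -> checks bit5=1, bit7=1, bit10=1 (all 1) -> maybe
Op 5: insert bat -> sets bits 3 7 13 -> bits=00110101101001
Op 6: insert dog -> sets bits 0 6 9 -> bits=10110111111001
Op 7: query eel -> checks bit5=1, bit7=1, bit10=1 (all 1) -> maybe
Query results in order: maybe maybe

Answer: maybe maybe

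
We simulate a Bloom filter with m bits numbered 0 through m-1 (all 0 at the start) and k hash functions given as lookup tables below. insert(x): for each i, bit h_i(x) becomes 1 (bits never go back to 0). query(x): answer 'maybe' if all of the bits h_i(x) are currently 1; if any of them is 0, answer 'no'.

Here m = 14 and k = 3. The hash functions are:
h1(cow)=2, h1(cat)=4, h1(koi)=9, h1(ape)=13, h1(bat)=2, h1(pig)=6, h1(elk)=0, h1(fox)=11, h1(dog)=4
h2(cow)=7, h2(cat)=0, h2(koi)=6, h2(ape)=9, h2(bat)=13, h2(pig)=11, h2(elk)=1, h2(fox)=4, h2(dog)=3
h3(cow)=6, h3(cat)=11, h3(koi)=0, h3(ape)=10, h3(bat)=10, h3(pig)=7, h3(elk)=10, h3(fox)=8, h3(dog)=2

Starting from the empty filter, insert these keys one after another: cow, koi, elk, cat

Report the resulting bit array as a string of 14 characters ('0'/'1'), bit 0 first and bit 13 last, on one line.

Answer: 11101011011100

Derivation:
Start: bits=00000000000000
After insert 'cow': sets bits 2 6 7 -> bits=00100011000000
After insert 'koi': sets bits 0 6 9 -> bits=10100011010000
After insert 'elk': sets bits 0 1 10 -> bits=11100011011000
After insert 'cat': sets bits 0 4 11 -> bits=11101011011100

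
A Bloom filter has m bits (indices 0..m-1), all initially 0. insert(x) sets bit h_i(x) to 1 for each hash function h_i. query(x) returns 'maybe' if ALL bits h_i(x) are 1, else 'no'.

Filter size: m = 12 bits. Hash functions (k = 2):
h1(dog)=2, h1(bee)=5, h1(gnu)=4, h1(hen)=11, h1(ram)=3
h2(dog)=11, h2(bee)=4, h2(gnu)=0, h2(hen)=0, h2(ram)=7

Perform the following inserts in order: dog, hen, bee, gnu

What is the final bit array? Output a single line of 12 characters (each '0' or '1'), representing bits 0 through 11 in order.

Start: bits=000000000000
After insert 'dog': sets bits 2 11 -> bits=001000000001
After insert 'hen': sets bits 0 11 -> bits=101000000001
After insert 'bee': sets bits 4 5 -> bits=101011000001
After insert 'gnu': sets bits 0 4 -> bits=101011000001

Answer: 101011000001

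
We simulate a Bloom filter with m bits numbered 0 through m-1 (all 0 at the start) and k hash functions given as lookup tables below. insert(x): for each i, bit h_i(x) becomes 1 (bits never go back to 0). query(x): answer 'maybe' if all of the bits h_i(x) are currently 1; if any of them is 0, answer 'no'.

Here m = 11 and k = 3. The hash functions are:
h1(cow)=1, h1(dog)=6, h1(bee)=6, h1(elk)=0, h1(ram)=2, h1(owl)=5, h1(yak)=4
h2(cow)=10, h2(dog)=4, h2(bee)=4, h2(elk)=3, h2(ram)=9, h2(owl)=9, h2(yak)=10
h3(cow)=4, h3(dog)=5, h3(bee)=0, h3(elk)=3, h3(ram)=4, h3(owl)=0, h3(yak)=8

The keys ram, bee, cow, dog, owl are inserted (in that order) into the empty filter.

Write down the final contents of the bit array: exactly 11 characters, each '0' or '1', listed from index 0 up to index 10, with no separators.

Start: bits=00000000000
After insert 'ram': sets bits 2 4 9 -> bits=00101000010
After insert 'bee': sets bits 0 4 6 -> bits=10101010010
After insert 'cow': sets bits 1 4 10 -> bits=11101010011
After insert 'dog': sets bits 4 5 6 -> bits=11101110011
After insert 'owl': sets bits 0 5 9 -> bits=11101110011

Answer: 11101110011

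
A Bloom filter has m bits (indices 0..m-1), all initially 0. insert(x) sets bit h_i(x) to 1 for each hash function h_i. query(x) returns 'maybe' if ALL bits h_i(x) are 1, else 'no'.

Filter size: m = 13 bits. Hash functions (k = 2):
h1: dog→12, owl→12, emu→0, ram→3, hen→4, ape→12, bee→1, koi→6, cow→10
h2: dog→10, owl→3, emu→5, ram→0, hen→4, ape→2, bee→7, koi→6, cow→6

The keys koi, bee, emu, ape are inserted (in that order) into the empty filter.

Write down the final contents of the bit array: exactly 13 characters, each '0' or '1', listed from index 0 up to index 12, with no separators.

Start: bits=0000000000000
After insert 'koi': sets bits 6 -> bits=0000001000000
After insert 'bee': sets bits 1 7 -> bits=0100001100000
After insert 'emu': sets bits 0 5 -> bits=1100011100000
After insert 'ape': sets bits 2 12 -> bits=1110011100001

Answer: 1110011100001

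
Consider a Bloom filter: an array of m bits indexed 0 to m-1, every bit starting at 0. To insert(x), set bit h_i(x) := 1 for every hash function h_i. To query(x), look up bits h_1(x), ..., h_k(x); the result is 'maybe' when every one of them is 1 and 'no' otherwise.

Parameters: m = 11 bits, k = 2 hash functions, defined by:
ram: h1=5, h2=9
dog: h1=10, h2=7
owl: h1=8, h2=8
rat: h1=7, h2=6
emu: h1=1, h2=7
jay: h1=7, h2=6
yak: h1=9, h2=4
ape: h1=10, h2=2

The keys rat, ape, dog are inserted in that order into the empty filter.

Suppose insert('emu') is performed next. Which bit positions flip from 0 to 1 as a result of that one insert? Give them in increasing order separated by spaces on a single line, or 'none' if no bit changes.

Start: bits=00000000000
After insert 'rat': sets bits 6 7 -> bits=00000011000
After insert 'ape': sets bits 2 10 -> bits=00100011001
After insert 'dog': sets bits 7 10 -> bits=00100011001
insert 'emu' would touch bits 1 7; currently bit1=0, bit7=1
Bits that are 0 among those (would change 0->1): 1

Answer: 1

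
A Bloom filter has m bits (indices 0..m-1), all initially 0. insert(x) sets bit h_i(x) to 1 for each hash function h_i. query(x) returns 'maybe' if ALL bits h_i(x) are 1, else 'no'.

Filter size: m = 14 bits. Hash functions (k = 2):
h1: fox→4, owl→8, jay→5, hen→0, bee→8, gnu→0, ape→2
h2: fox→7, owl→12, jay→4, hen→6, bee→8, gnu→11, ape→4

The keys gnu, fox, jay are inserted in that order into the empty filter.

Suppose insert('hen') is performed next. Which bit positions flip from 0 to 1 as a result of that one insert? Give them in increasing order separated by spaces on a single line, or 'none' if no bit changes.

Start: bits=00000000000000
After insert 'gnu': sets bits 0 11 -> bits=10000000000100
After insert 'fox': sets bits 4 7 -> bits=10001001000100
After insert 'jay': sets bits 4 5 -> bits=10001101000100
insert 'hen' would touch bits 0 6; currently bit0=1, bit6=0
Bits that are 0 among those (would change 0->1): 6

Answer: 6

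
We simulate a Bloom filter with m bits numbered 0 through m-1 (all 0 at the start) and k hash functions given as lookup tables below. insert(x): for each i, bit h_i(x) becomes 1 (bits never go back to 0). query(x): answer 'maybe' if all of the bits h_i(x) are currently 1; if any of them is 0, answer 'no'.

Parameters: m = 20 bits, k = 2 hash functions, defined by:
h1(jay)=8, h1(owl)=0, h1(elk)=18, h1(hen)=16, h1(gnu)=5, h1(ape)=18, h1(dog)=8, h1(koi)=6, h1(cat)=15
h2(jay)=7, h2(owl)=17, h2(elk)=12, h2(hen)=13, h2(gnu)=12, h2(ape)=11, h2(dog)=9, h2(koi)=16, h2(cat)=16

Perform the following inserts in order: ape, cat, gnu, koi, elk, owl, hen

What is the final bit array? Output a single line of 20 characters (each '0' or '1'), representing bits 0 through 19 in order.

Start: bits=00000000000000000000
After insert 'ape': sets bits 11 18 -> bits=00000000000100000010
After insert 'cat': sets bits 15 16 -> bits=00000000000100011010
After insert 'gnu': sets bits 5 12 -> bits=00000100000110011010
After insert 'koi': sets bits 6 16 -> bits=00000110000110011010
After insert 'elk': sets bits 12 18 -> bits=00000110000110011010
After insert 'owl': sets bits 0 17 -> bits=10000110000110011110
After insert 'hen': sets bits 13 16 -> bits=10000110000111011110

Answer: 10000110000111011110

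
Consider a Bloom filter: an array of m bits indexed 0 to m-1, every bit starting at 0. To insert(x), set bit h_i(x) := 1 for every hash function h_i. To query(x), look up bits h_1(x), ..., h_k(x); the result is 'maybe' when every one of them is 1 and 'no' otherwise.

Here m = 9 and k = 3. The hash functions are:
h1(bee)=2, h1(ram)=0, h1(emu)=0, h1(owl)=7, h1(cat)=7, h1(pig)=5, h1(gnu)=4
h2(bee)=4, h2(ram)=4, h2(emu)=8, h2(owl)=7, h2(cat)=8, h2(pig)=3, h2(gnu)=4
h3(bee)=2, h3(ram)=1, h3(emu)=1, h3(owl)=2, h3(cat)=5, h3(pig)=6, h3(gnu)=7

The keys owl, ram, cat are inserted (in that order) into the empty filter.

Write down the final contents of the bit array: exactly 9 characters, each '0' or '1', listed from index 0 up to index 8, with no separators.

Start: bits=000000000
After insert 'owl': sets bits 2 7 -> bits=001000010
After insert 'ram': sets bits 0 1 4 -> bits=111010010
After insert 'cat': sets bits 5 7 8 -> bits=111011011

Answer: 111011011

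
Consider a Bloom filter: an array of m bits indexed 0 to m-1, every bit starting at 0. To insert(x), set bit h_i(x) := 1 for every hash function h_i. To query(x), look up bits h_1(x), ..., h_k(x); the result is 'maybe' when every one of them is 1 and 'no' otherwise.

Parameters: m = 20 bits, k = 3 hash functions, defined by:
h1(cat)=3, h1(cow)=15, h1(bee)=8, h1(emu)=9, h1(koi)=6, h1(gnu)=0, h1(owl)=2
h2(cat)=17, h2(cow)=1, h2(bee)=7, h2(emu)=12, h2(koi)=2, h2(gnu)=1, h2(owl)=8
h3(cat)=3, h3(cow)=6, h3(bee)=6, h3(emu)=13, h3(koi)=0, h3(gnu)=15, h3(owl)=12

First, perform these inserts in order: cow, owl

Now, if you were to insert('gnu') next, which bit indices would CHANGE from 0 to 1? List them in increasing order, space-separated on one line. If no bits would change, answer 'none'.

Answer: 0

Derivation:
Start: bits=00000000000000000000
After insert 'cow': sets bits 1 6 15 -> bits=01000010000000010000
After insert 'owl': sets bits 2 8 12 -> bits=01100010100010010000
insert 'gnu' would touch bits 0 1 15; currently bit0=0, bit1=1, bit15=1
Bits that are 0 among those (would change 0->1): 0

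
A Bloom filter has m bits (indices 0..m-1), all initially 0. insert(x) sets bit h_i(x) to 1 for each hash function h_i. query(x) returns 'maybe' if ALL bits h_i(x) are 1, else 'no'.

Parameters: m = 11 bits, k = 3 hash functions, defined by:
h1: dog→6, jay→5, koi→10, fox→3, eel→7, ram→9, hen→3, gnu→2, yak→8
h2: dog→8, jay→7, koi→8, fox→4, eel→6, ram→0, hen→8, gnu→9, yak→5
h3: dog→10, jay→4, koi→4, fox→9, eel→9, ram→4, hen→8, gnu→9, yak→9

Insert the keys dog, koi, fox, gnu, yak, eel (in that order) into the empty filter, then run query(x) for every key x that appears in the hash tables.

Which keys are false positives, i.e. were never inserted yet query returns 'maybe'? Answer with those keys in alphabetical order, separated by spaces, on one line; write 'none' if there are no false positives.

Start: bits=00000000000
After insert 'dog': sets bits 6 8 10 -> bits=00000010101
After insert 'koi': sets bits 4 8 10 -> bits=00001010101
After insert 'fox': sets bits 3 4 9 -> bits=00011010111
After insert 'gnu': sets bits 2 9 -> bits=00111010111
After insert 'yak': sets bits 5 8 9 -> bits=00111110111
After insert 'eel': sets bits 6 7 9 -> bits=00111111111
Not inserted: hen jay ram — query each against bits=00111111111:
query hen: checks bit3=1, bit8=1 (all 1) -> maybe => FALSE POSITIVE
query jay: checks bit4=1, bit5=1, bit7=1 (all 1) -> maybe => FALSE POSITIVE
query ram: checks bit0=0, bit4=1, bit9=1 (has a 0) -> no => not a false positive
False positives (alphabetical): hen jay

Answer: hen jay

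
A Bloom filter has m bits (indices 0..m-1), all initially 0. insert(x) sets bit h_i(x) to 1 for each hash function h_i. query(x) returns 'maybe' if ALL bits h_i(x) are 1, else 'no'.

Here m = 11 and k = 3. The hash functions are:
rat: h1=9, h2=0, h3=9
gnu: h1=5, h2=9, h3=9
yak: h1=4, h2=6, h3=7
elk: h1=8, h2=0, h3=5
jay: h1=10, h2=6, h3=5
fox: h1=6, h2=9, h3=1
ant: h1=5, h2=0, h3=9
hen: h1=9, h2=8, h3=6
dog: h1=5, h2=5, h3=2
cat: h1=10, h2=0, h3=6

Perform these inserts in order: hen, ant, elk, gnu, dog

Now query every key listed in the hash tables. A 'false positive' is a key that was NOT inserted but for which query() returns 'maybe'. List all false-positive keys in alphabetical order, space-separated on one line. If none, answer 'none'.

Answer: rat

Derivation:
Start: bits=00000000000
After insert 'hen': sets bits 6 8 9 -> bits=00000010110
After insert 'ant': sets bits 0 5 9 -> bits=10000110110
After insert 'elk': sets bits 0 5 8 -> bits=10000110110
After insert 'gnu': sets bits 5 9 -> bits=10000110110
After insert 'dog': sets bits 2 5 -> bits=10100110110
Not inserted: cat fox jay rat yak — query each against bits=10100110110:
query cat: checks bit0=1, bit6=1, bit10=0 (has a 0) -> no => not a false positive
query fox: checks bit1=0, bit6=1, bit9=1 (has a 0) -> no => not a false positive
query jay: checks bit5=1, bit6=1, bit10=0 (has a 0) -> no => not a false positive
query rat: checks bit0=1, bit9=1 (all 1) -> maybe => FALSE POSITIVE
query yak: checks bit4=0, bit6=1, bit7=0 (has a 0) -> no => not a false positive
False positives (alphabetical): rat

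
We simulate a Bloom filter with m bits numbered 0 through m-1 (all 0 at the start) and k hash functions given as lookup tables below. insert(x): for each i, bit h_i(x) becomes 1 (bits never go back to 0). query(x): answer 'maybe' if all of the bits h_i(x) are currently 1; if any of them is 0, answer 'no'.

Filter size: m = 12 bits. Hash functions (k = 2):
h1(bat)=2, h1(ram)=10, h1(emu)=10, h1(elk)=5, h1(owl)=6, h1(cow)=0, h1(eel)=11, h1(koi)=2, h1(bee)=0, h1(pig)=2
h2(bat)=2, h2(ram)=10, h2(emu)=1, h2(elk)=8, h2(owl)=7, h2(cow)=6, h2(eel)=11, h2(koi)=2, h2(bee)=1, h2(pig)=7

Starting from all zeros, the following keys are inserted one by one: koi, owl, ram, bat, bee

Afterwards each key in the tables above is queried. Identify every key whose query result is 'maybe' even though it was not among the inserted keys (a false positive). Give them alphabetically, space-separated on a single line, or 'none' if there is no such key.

Answer: cow emu pig

Derivation:
Start: bits=000000000000
After insert 'koi': sets bits 2 -> bits=001000000000
After insert 'owl': sets bits 6 7 -> bits=001000110000
After insert 'ram': sets bits 10 -> bits=001000110010
After insert 'bat': sets bits 2 -> bits=001000110010
After insert 'bee': sets bits 0 1 -> bits=111000110010
Not inserted: cow eel elk emu pig — query each against bits=111000110010:
query cow: checks bit0=1, bit6=1 (all 1) -> maybe => FALSE POSITIVE
query eel: checks bit11=0 (has a 0) -> no => not a false positive
query elk: checks bit5=0, bit8=0 (has a 0) -> no => not a false positive
query emu: checks bit1=1, bit10=1 (all 1) -> maybe => FALSE POSITIVE
query pig: checks bit2=1, bit7=1 (all 1) -> maybe => FALSE POSITIVE
False positives (alphabetical): cow emu pig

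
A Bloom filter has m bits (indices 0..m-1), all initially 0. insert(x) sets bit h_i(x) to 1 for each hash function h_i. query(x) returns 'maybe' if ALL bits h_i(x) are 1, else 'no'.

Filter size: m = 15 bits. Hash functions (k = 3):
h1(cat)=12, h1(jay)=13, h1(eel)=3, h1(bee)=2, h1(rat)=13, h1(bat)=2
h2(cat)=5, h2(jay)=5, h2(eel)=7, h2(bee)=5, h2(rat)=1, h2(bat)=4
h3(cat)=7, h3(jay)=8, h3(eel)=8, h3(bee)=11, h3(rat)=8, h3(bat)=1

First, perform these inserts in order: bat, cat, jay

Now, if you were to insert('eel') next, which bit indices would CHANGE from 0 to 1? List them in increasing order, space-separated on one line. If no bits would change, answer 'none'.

Answer: 3

Derivation:
Start: bits=000000000000000
After insert 'bat': sets bits 1 2 4 -> bits=011010000000000
After insert 'cat': sets bits 5 7 12 -> bits=011011010000100
After insert 'jay': sets bits 5 8 13 -> bits=011011011000110
insert 'eel' would touch bits 3 7 8; currently bit3=0, bit7=1, bit8=1
Bits that are 0 among those (would change 0->1): 3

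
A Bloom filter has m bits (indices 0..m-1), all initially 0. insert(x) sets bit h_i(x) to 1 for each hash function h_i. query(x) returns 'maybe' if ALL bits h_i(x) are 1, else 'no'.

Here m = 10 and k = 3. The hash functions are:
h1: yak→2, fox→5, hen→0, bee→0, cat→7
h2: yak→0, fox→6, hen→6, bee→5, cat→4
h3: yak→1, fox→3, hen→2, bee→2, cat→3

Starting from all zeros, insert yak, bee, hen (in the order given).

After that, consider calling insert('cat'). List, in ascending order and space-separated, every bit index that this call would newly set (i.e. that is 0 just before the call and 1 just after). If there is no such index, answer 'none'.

Answer: 3 4 7

Derivation:
Start: bits=0000000000
After insert 'yak': sets bits 0 1 2 -> bits=1110000000
After insert 'bee': sets bits 0 2 5 -> bits=1110010000
After insert 'hen': sets bits 0 2 6 -> bits=1110011000
insert 'cat' would touch bits 3 4 7; currently bit3=0, bit4=0, bit7=0
Bits that are 0 among those (would change 0->1): 3 4 7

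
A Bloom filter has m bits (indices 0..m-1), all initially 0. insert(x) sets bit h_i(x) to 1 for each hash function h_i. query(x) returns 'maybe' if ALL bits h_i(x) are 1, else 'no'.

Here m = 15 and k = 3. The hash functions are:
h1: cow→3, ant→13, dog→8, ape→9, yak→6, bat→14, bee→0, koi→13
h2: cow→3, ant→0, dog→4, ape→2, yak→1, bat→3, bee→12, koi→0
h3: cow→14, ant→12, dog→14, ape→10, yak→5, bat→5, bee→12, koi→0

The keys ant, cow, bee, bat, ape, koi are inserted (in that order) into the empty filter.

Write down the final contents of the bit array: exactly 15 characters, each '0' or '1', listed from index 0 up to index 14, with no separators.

Start: bits=000000000000000
After insert 'ant': sets bits 0 12 13 -> bits=100000000000110
After insert 'cow': sets bits 3 14 -> bits=100100000000111
After insert 'bee': sets bits 0 12 -> bits=100100000000111
After insert 'bat': sets bits 3 5 14 -> bits=100101000000111
After insert 'ape': sets bits 2 9 10 -> bits=101101000110111
After insert 'koi': sets bits 0 13 -> bits=101101000110111

Answer: 101101000110111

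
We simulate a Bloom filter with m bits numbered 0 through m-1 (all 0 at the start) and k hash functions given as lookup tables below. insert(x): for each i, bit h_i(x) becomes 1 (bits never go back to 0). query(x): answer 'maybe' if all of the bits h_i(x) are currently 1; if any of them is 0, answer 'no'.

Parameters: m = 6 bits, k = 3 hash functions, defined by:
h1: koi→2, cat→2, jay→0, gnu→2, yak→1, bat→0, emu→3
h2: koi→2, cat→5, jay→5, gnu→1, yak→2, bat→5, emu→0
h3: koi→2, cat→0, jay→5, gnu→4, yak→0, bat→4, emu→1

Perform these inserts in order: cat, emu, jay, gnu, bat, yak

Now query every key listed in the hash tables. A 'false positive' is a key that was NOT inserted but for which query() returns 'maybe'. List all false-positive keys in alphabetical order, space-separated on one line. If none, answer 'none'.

Start: bits=000000
After insert 'cat': sets bits 0 2 5 -> bits=101001
After insert 'emu': sets bits 0 1 3 -> bits=111101
After insert 'jay': sets bits 0 5 -> bits=111101
After insert 'gnu': sets bits 1 2 4 -> bits=111111
After insert 'bat': sets bits 0 4 5 -> bits=111111
After insert 'yak': sets bits 0 1 2 -> bits=111111
Not inserted: koi — query each against bits=111111:
query koi: checks bit2=1 (all 1) -> maybe => FALSE POSITIVE
False positives (alphabetical): koi

Answer: koi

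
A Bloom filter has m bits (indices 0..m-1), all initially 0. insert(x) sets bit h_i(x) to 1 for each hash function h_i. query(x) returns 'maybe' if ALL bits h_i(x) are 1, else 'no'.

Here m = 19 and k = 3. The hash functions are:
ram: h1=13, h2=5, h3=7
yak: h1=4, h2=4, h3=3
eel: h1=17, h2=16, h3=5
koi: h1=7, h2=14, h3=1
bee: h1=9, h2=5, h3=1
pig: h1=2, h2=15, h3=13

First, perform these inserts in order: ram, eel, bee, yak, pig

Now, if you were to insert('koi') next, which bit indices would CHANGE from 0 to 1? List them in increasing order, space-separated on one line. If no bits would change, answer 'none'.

Answer: 14

Derivation:
Start: bits=0000000000000000000
After insert 'ram': sets bits 5 7 13 -> bits=0000010100000100000
After insert 'eel': sets bits 5 16 17 -> bits=0000010100000100110
After insert 'bee': sets bits 1 5 9 -> bits=0100010101000100110
After insert 'yak': sets bits 3 4 -> bits=0101110101000100110
After insert 'pig': sets bits 2 13 15 -> bits=0111110101000101110
insert 'koi' would touch bits 1 7 14; currently bit1=1, bit7=1, bit14=0
Bits that are 0 among those (would change 0->1): 14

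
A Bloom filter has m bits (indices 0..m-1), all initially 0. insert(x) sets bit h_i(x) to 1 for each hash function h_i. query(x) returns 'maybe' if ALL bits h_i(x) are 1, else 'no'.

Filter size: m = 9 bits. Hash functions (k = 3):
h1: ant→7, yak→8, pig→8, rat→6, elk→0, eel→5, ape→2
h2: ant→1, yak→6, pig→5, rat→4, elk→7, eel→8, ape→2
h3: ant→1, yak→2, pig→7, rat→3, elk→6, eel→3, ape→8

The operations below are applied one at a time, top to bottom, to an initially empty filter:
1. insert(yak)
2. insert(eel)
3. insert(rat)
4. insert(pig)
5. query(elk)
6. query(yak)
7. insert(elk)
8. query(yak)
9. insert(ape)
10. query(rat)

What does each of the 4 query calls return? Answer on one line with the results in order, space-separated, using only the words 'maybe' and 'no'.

Start: bits=000000000
Op 1: insert yak -> sets bits 2 6 8 -> bits=001000101
Op 2: insert eel -> sets bits 3 5 8 -> bits=001101101
Op 3: insert rat -> sets bits 3 4 6 -> bits=001111101
Op 4: insert pig -> sets bits 5 7 8 -> bits=001111111
Op 5: query elk -> checks bit0=0, bit6=1, bit7=1 (has a 0) -> no
Op 6: query yak -> checks bit2=1, bit6=1, bit8=1 (all 1) -> maybe
Op 7: insert elk -> sets bits 0 6 7 -> bits=101111111
Op 8: query yak -> checks bit2=1, bit6=1, bit8=1 (all 1) -> maybe
Op 9: insert ape -> sets bits 2 8 -> bits=101111111
Op 10: query rat -> checks bit3=1, bit4=1, bit6=1 (all 1) -> maybe
Query results in order: no maybe maybe maybe

Answer: no maybe maybe maybe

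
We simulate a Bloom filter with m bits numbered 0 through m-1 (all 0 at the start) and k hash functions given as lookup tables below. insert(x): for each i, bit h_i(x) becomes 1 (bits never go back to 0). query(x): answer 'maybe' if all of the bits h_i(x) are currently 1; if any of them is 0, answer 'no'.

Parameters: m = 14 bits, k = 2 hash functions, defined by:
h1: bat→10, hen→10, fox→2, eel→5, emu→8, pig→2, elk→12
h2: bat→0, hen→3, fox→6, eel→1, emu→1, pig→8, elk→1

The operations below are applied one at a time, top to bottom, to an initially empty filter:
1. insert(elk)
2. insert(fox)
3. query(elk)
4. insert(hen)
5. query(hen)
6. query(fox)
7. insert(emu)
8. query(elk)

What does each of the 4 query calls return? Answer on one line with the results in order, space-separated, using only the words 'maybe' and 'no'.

Answer: maybe maybe maybe maybe

Derivation:
Start: bits=00000000000000
Op 1: insert elk -> sets bits 1 12 -> bits=01000000000010
Op 2: insert fox -> sets bits 2 6 -> bits=01100010000010
Op 3: query elk -> checks bit1=1, bit12=1 (all 1) -> maybe
Op 4: insert hen -> sets bits 3 10 -> bits=01110010001010
Op 5: query hen -> checks bit3=1, bit10=1 (all 1) -> maybe
Op 6: query fox -> checks bit2=1, bit6=1 (all 1) -> maybe
Op 7: insert emu -> sets bits 1 8 -> bits=01110010101010
Op 8: query elk -> checks bit1=1, bit12=1 (all 1) -> maybe
Query results in order: maybe maybe maybe maybe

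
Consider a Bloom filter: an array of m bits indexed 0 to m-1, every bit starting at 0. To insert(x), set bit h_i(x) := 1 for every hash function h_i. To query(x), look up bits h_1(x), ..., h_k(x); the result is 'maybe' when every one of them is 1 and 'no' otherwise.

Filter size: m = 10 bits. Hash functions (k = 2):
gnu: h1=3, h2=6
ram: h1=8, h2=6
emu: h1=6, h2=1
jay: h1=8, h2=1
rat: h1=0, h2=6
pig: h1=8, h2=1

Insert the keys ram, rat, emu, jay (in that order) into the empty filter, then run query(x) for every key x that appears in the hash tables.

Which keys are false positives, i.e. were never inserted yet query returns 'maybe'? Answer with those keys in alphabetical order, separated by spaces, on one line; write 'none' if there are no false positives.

Start: bits=0000000000
After insert 'ram': sets bits 6 8 -> bits=0000001010
After insert 'rat': sets bits 0 6 -> bits=1000001010
After insert 'emu': sets bits 1 6 -> bits=1100001010
After insert 'jay': sets bits 1 8 -> bits=1100001010
Not inserted: gnu pig — query each against bits=1100001010:
query gnu: checks bit3=0, bit6=1 (has a 0) -> no => not a false positive
query pig: checks bit1=1, bit8=1 (all 1) -> maybe => FALSE POSITIVE
False positives (alphabetical): pig

Answer: pig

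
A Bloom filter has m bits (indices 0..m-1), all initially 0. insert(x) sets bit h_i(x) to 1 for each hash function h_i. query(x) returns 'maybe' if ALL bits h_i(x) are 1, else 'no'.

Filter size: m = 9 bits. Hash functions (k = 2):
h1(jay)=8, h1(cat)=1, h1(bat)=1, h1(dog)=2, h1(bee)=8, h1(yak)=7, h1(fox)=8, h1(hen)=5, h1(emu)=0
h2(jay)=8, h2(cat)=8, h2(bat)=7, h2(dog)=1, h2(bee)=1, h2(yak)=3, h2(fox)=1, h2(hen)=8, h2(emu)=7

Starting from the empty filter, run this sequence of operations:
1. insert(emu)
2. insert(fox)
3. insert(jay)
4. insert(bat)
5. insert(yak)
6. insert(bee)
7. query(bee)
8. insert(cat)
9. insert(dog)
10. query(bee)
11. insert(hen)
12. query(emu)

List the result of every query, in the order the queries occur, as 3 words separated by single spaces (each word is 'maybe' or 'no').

Start: bits=000000000
Op 1: insert emu -> sets bits 0 7 -> bits=100000010
Op 2: insert fox -> sets bits 1 8 -> bits=110000011
Op 3: insert jay -> sets bits 8 -> bits=110000011
Op 4: insert bat -> sets bits 1 7 -> bits=110000011
Op 5: insert yak -> sets bits 3 7 -> bits=110100011
Op 6: insert bee -> sets bits 1 8 -> bits=110100011
Op 7: query bee -> checks bit1=1, bit8=1 (all 1) -> maybe
Op 8: insert cat -> sets bits 1 8 -> bits=110100011
Op 9: insert dog -> sets bits 1 2 -> bits=111100011
Op 10: query bee -> checks bit1=1, bit8=1 (all 1) -> maybe
Op 11: insert hen -> sets bits 5 8 -> bits=111101011
Op 12: query emu -> checks bit0=1, bit7=1 (all 1) -> maybe
Query results in order: maybe maybe maybe

Answer: maybe maybe maybe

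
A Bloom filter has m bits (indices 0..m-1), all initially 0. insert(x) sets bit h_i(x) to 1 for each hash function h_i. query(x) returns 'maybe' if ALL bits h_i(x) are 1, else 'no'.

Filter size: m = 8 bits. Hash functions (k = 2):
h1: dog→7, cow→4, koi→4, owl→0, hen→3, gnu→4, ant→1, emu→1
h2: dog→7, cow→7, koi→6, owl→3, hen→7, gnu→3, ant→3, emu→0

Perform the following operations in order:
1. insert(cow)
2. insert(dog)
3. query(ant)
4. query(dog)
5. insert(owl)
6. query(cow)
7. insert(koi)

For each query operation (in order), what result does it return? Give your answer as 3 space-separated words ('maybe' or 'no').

Start: bits=00000000
Op 1: insert cow -> sets bits 4 7 -> bits=00001001
Op 2: insert dog -> sets bits 7 -> bits=00001001
Op 3: query ant -> checks bit1=0, bit3=0 (has a 0) -> no
Op 4: query dog -> checks bit7=1 (all 1) -> maybe
Op 5: insert owl -> sets bits 0 3 -> bits=10011001
Op 6: query cow -> checks bit4=1, bit7=1 (all 1) -> maybe
Op 7: insert koi -> sets bits 4 6 -> bits=10011011
Query results in order: no maybe maybe

Answer: no maybe maybe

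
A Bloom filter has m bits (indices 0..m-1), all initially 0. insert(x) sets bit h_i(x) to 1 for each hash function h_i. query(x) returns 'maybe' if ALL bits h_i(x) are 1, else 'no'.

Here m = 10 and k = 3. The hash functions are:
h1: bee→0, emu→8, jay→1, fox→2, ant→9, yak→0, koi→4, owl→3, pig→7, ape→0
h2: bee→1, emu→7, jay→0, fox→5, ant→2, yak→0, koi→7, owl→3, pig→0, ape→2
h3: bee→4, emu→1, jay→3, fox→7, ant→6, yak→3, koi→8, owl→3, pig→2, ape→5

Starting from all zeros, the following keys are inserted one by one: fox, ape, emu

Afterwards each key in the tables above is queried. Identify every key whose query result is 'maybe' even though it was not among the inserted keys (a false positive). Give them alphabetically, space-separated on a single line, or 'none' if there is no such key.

Start: bits=0000000000
After insert 'fox': sets bits 2 5 7 -> bits=0010010100
After insert 'ape': sets bits 0 2 5 -> bits=1010010100
After insert 'emu': sets bits 1 7 8 -> bits=1110010110
Not inserted: ant bee jay koi owl pig yak — query each against bits=1110010110:
query ant: checks bit2=1, bit6=0, bit9=0 (has a 0) -> no => not a false positive
query bee: checks bit0=1, bit1=1, bit4=0 (has a 0) -> no => not a false positive
query jay: checks bit0=1, bit1=1, bit3=0 (has a 0) -> no => not a false positive
query koi: checks bit4=0, bit7=1, bit8=1 (has a 0) -> no => not a false positive
query owl: checks bit3=0 (has a 0) -> no => not a false positive
query pig: checks bit0=1, bit2=1, bit7=1 (all 1) -> maybe => FALSE POSITIVE
query yak: checks bit0=1, bit3=0 (has a 0) -> no => not a false positive
False positives (alphabetical): pig

Answer: pig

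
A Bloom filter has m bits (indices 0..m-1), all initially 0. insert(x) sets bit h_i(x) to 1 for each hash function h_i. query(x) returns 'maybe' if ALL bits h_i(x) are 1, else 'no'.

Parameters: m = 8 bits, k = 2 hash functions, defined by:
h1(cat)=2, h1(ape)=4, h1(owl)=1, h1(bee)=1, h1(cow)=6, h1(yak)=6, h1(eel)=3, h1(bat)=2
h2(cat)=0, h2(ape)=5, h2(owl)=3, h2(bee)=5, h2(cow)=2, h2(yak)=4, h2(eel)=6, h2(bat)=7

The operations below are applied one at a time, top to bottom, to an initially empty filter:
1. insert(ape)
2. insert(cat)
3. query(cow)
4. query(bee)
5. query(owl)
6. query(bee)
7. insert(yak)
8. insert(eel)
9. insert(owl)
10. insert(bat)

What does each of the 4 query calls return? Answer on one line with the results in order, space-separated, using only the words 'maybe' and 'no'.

Answer: no no no no

Derivation:
Start: bits=00000000
Op 1: insert ape -> sets bits 4 5 -> bits=00001100
Op 2: insert cat -> sets bits 0 2 -> bits=10101100
Op 3: query cow -> checks bit2=1, bit6=0 (has a 0) -> no
Op 4: query bee -> checks bit1=0, bit5=1 (has a 0) -> no
Op 5: query owl -> checks bit1=0, bit3=0 (has a 0) -> no
Op 6: query bee -> checks bit1=0, bit5=1 (has a 0) -> no
Op 7: insert yak -> sets bits 4 6 -> bits=10101110
Op 8: insert eel -> sets bits 3 6 -> bits=10111110
Op 9: insert owl -> sets bits 1 3 -> bits=11111110
Op 10: insert bat -> sets bits 2 7 -> bits=11111111
Query results in order: no no no no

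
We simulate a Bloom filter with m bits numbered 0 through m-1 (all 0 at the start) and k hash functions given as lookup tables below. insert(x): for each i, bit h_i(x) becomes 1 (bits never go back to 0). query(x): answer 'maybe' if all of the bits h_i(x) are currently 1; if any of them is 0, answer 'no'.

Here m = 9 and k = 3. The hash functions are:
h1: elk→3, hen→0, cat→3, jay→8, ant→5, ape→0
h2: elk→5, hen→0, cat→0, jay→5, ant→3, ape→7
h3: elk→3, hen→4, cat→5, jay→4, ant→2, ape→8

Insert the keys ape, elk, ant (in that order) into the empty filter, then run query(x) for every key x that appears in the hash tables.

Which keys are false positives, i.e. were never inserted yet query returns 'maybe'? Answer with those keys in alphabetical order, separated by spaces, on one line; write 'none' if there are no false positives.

Start: bits=000000000
After insert 'ape': sets bits 0 7 8 -> bits=100000011
After insert 'elk': sets bits 3 5 -> bits=100101011
After insert 'ant': sets bits 2 3 5 -> bits=101101011
Not inserted: cat hen jay — query each against bits=101101011:
query cat: checks bit0=1, bit3=1, bit5=1 (all 1) -> maybe => FALSE POSITIVE
query hen: checks bit0=1, bit4=0 (has a 0) -> no => not a false positive
query jay: checks bit4=0, bit5=1, bit8=1 (has a 0) -> no => not a false positive
False positives (alphabetical): cat

Answer: cat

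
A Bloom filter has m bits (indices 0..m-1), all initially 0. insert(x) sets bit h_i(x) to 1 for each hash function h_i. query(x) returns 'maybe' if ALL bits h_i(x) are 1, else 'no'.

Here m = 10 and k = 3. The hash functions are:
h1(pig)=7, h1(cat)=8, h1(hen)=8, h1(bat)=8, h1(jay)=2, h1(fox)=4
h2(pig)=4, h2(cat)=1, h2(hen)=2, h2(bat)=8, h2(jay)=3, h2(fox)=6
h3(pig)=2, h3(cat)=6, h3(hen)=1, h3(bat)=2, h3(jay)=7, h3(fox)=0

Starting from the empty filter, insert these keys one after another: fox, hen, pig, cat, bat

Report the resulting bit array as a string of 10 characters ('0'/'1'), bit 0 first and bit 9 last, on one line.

Answer: 1110101110

Derivation:
Start: bits=0000000000
After insert 'fox': sets bits 0 4 6 -> bits=1000101000
After insert 'hen': sets bits 1 2 8 -> bits=1110101010
After insert 'pig': sets bits 2 4 7 -> bits=1110101110
After insert 'cat': sets bits 1 6 8 -> bits=1110101110
After insert 'bat': sets bits 2 8 -> bits=1110101110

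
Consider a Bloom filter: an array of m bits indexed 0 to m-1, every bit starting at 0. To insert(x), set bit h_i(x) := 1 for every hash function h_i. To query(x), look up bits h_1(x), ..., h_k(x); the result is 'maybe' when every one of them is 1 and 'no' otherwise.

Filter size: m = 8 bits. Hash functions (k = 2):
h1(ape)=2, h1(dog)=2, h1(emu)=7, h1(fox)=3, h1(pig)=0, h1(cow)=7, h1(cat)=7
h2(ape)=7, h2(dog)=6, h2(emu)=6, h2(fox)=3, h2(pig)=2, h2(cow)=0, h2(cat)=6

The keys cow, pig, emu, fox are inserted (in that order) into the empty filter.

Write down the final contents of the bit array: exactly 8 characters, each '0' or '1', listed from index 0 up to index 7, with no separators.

Answer: 10110011

Derivation:
Start: bits=00000000
After insert 'cow': sets bits 0 7 -> bits=10000001
After insert 'pig': sets bits 0 2 -> bits=10100001
After insert 'emu': sets bits 6 7 -> bits=10100011
After insert 'fox': sets bits 3 -> bits=10110011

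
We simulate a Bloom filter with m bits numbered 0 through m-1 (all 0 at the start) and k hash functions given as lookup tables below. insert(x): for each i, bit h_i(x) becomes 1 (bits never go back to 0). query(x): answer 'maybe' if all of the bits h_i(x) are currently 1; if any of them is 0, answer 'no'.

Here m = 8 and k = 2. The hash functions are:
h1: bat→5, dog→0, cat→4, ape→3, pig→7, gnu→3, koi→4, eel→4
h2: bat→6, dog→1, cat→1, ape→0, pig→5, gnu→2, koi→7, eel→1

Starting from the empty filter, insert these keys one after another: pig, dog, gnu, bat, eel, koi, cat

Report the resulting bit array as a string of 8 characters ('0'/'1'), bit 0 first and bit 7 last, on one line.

Answer: 11111111

Derivation:
Start: bits=00000000
After insert 'pig': sets bits 5 7 -> bits=00000101
After insert 'dog': sets bits 0 1 -> bits=11000101
After insert 'gnu': sets bits 2 3 -> bits=11110101
After insert 'bat': sets bits 5 6 -> bits=11110111
After insert 'eel': sets bits 1 4 -> bits=11111111
After insert 'koi': sets bits 4 7 -> bits=11111111
After insert 'cat': sets bits 1 4 -> bits=11111111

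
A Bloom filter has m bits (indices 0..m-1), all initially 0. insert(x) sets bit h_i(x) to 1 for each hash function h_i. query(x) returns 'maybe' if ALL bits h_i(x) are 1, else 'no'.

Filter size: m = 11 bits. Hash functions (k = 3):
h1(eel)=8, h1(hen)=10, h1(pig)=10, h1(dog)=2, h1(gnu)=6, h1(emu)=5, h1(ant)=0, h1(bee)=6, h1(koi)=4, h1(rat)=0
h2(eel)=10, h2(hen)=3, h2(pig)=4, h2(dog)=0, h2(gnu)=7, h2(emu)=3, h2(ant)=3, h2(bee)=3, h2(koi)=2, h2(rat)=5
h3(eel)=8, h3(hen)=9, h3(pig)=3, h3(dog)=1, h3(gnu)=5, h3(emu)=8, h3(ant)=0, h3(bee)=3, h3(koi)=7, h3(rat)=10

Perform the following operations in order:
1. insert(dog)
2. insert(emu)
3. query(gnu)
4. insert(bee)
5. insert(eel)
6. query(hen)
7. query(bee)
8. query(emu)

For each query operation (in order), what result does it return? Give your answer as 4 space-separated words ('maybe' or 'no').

Start: bits=00000000000
Op 1: insert dog -> sets bits 0 1 2 -> bits=11100000000
Op 2: insert emu -> sets bits 3 5 8 -> bits=11110100100
Op 3: query gnu -> checks bit5=1, bit6=0, bit7=0 (has a 0) -> no
Op 4: insert bee -> sets bits 3 6 -> bits=11110110100
Op 5: insert eel -> sets bits 8 10 -> bits=11110110101
Op 6: query hen -> checks bit3=1, bit9=0, bit10=1 (has a 0) -> no
Op 7: query bee -> checks bit3=1, bit6=1 (all 1) -> maybe
Op 8: query emu -> checks bit3=1, bit5=1, bit8=1 (all 1) -> maybe
Query results in order: no no maybe maybe

Answer: no no maybe maybe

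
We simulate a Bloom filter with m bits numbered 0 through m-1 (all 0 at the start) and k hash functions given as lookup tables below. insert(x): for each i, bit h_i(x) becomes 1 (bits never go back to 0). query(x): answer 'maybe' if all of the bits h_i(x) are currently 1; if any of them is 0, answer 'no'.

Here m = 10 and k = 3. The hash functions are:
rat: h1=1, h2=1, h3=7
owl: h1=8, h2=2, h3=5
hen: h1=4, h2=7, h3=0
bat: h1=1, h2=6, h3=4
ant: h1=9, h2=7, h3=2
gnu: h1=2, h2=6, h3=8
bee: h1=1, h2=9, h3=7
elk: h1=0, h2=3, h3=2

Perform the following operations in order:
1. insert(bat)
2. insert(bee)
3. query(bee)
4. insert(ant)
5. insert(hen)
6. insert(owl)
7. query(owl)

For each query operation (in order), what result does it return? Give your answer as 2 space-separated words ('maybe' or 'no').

Answer: maybe maybe

Derivation:
Start: bits=0000000000
Op 1: insert bat -> sets bits 1 4 6 -> bits=0100101000
Op 2: insert bee -> sets bits 1 7 9 -> bits=0100101101
Op 3: query bee -> checks bit1=1, bit7=1, bit9=1 (all 1) -> maybe
Op 4: insert ant -> sets bits 2 7 9 -> bits=0110101101
Op 5: insert hen -> sets bits 0 4 7 -> bits=1110101101
Op 6: insert owl -> sets bits 2 5 8 -> bits=1110111111
Op 7: query owl -> checks bit2=1, bit5=1, bit8=1 (all 1) -> maybe
Query results in order: maybe maybe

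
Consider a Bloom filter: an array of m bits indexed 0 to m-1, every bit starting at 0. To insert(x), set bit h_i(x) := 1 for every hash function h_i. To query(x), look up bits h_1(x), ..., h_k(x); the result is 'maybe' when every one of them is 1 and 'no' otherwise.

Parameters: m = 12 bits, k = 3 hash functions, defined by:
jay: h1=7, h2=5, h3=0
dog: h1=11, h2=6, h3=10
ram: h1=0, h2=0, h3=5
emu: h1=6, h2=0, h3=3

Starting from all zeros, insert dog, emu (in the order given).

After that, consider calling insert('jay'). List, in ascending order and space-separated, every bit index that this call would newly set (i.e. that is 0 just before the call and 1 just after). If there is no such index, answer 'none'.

Start: bits=000000000000
After insert 'dog': sets bits 6 10 11 -> bits=000000100011
After insert 'emu': sets bits 0 3 6 -> bits=100100100011
insert 'jay' would touch bits 0 5 7; currently bit0=1, bit5=0, bit7=0
Bits that are 0 among those (would change 0->1): 5 7

Answer: 5 7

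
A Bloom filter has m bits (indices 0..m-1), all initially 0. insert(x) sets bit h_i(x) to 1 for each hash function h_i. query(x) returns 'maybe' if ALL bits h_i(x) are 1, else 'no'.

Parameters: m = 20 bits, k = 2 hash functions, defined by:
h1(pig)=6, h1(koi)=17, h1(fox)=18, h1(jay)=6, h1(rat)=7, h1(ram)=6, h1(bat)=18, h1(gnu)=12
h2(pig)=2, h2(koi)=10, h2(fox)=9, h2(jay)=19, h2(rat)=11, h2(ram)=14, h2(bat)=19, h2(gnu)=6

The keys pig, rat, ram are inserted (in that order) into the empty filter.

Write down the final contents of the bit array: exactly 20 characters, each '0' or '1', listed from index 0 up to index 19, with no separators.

Start: bits=00000000000000000000
After insert 'pig': sets bits 2 6 -> bits=00100010000000000000
After insert 'rat': sets bits 7 11 -> bits=00100011000100000000
After insert 'ram': sets bits 6 14 -> bits=00100011000100100000

Answer: 00100011000100100000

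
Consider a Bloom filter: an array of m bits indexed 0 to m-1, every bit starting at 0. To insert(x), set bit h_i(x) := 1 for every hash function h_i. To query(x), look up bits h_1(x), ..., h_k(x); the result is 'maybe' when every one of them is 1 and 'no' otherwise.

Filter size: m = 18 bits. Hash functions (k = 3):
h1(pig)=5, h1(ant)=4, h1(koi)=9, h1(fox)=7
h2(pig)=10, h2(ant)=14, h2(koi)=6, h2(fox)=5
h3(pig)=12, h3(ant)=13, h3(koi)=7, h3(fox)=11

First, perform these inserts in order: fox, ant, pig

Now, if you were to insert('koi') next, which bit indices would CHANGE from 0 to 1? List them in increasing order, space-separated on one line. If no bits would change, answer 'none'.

Start: bits=000000000000000000
After insert 'fox': sets bits 5 7 11 -> bits=000001010001000000
After insert 'ant': sets bits 4 13 14 -> bits=000011010001011000
After insert 'pig': sets bits 5 10 12 -> bits=000011010011111000
insert 'koi' would touch bits 6 7 9; currently bit6=0, bit7=1, bit9=0
Bits that are 0 among those (would change 0->1): 6 9

Answer: 6 9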